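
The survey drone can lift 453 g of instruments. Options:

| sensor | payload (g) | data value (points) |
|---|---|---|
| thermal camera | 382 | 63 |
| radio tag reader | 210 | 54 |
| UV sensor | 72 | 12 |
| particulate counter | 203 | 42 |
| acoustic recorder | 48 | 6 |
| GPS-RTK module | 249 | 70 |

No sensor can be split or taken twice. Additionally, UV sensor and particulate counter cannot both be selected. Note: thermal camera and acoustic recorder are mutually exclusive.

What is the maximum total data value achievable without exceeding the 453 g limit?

112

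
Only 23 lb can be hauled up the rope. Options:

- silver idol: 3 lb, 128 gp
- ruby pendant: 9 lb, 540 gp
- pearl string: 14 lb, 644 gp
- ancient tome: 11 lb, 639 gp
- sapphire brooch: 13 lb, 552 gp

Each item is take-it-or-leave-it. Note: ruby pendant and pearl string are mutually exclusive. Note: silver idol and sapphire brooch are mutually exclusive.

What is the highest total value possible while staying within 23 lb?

1307

Ranking by ratio (value/lb): ruby pendant 60.00, ancient tome 58.09, pearl string 46.00.
The ratio ordering already packs tightly: silver idol + ruby pendant + ancient tome, 23 lb, 1307.
Every other selection either busts 23 lb or breaks a pairing rule or fails to beat 1307.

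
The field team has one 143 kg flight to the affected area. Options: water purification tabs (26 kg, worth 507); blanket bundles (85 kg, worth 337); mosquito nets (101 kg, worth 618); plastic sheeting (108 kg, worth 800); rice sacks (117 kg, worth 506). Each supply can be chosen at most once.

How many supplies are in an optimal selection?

2

The maximum people served within 143 kg is 1307.
One optimal bundle: water purification tabs + plastic sheeting (134 kg).
All optima have 2 supplies.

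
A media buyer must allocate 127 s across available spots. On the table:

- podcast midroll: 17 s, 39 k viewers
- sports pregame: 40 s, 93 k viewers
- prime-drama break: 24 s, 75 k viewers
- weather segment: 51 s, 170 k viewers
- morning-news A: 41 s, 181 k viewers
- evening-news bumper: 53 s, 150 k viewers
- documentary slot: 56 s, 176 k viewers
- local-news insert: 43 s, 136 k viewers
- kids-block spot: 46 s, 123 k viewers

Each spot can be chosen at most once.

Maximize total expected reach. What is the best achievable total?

Ranking by ratio (expected reach/s): morning-news A 4.41, weather segment 3.33, local-news insert 3.16, documentary slot 3.14.
A density-first pass picks prime-drama break + weather segment + morning-news A — 426 at 116 s.
Dropping weather segment frees 51 s; slotting in documentary slot (56 s) lifts the total to 432 at 121 s.

432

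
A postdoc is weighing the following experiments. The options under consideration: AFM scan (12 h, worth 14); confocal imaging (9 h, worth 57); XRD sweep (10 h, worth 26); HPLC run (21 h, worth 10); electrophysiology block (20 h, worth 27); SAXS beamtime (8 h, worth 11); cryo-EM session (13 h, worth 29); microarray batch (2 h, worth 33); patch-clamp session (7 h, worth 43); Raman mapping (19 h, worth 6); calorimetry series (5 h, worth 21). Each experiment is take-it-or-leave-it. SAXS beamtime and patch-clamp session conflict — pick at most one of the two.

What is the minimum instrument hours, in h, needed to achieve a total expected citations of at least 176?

Look for the lowest-instrument combination reaching 176.
confocal imaging + XRD sweep + microarray batch + patch-clamp session + calorimetry series: 180 expected citations at 33 h.
No combination under 33 h hits 176.

33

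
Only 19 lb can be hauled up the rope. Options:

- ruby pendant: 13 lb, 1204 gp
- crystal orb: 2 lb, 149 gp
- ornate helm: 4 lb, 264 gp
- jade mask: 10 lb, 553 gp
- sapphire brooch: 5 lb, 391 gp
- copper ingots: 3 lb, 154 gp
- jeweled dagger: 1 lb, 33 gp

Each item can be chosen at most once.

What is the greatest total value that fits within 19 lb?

Best packing: ruby pendant + sapphire brooch + jeweled dagger — 19 lb, 1628 total.
Next best is ruby pendant + crystal orb + ornate helm at 1617 (19 lb) — short by 11.

1628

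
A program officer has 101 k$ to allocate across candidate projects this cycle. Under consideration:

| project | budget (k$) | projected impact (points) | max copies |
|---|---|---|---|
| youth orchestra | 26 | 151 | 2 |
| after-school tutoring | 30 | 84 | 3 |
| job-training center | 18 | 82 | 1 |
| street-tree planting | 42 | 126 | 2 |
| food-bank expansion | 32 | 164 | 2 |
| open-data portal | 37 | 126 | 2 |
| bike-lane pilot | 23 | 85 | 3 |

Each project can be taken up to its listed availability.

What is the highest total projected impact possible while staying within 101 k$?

By projected impact per k$: youth orchestra 5.81, food-bank expansion 5.12, job-training center 4.56, bike-lane pilot 3.70 lead.
Taking the top-ratio projects first gives 2×youth orchestra + food-bank expansion for 466 (84 k$).
Dropping youth orchestra frees 26 k$; slotting in job-training center + bike-lane pilot (41 k$) lifts the total to 482 at 99 k$.
Every other selection either busts 101 k$ or exceeds an availability limit or fails to beat 482.

482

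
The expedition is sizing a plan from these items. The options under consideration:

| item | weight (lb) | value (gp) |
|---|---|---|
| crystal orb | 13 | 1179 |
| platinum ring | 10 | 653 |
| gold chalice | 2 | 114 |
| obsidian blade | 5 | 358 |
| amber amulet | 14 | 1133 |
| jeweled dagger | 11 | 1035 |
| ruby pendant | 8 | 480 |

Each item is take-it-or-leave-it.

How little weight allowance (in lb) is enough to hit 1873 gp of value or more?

Minimise lb subject to total value ≥ 1873.
crystal orb + jeweled dagger reaches 2214 using 24 lb.
No combination under 24 lb hits 1873.

24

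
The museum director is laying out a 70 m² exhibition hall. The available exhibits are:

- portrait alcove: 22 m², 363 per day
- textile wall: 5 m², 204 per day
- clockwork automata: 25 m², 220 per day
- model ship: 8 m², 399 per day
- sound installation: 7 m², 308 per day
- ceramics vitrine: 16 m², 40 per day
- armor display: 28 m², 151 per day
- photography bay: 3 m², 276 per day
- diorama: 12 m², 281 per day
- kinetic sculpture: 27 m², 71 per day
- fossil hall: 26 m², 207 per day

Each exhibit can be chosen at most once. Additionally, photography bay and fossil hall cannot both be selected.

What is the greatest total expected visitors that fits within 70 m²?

1831

Taking portrait alcove + textile wall + model ship + sound installation + photography bay + diorama: 57 m² used, 1831 in expected visitors.
The closest alternative, portrait alcove + textile wall + clockwork automata + model ship + sound installation + photography bay, reaches only 1770.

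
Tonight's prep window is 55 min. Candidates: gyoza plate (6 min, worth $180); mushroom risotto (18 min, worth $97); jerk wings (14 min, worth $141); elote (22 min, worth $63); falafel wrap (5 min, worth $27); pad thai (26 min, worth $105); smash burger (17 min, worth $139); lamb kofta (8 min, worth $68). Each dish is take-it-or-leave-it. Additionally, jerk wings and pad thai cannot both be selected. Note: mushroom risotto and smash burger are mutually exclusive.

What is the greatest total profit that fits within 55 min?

555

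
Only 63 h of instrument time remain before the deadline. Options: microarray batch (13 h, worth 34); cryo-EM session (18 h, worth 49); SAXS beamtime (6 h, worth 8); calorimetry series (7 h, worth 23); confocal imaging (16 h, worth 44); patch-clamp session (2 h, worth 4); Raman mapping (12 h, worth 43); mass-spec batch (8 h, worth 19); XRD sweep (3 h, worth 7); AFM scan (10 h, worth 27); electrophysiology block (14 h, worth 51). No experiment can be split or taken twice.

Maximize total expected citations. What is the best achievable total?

Ranking by ratio (expected citations/h): electrophysiology block 3.64, Raman mapping 3.58, calorimetry series 3.29, confocal imaging 2.75.
The ratio heuristic lands on calorimetry series + confocal imaging + Raman mapping + XRD sweep + AFM scan + electrophysiology block (195) but leaves 1 h idle.
The 19 h tied up in confocal imaging and XRD sweep is better spent on cryo-EM session + patch-clamp session — total rises to 197 (63 h).

197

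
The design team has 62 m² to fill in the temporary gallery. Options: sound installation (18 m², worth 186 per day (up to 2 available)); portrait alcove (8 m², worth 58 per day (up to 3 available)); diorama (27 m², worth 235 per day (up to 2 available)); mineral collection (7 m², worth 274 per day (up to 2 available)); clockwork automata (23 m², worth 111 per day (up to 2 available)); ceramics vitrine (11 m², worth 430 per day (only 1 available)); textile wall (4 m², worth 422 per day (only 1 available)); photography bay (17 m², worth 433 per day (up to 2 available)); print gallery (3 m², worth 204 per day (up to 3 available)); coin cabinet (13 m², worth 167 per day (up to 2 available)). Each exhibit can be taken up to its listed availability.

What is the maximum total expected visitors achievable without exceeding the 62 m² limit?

A density-first pass picks 2×mineral collection + ceramics vitrine + textile wall + photography bay + 3×print gallery — 2445 at 55 m².
The 11 m² tied up in ceramics vitrine is better spent on photography bay — total rises to 2448 (61 m²).
Nothing else within 62 m² beats 2448.

2448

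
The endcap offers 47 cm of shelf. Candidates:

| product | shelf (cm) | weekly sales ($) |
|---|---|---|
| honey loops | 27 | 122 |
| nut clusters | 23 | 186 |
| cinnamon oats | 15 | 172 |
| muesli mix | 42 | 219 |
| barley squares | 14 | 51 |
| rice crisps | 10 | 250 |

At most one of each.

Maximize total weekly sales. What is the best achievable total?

487

Taking the top-ratio products first gives cinnamon oats + barley squares + rice crisps for 473 (39 cm).
Dropping cinnamon oats frees 15 cm; slotting in nut clusters (23 cm) lifts the total to 487 at 47 cm.
Runner-up cinnamon oats + barley squares + rice crisps tops out at 473.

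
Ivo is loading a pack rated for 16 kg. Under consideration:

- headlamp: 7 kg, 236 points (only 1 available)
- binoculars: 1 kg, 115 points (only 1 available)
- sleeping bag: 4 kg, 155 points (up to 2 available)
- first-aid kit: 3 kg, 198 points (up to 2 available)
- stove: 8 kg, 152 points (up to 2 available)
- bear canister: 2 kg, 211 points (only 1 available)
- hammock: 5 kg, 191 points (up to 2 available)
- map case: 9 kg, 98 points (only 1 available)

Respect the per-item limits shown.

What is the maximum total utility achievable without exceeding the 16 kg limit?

958

A density-first pass picks binoculars + sleeping bag + 2×first-aid kit + bear canister — 877 at 13 kg.
Dropping sleeping bag frees 4 kg; slotting in headlamp (7 kg) lifts the total to 958 at 16 kg.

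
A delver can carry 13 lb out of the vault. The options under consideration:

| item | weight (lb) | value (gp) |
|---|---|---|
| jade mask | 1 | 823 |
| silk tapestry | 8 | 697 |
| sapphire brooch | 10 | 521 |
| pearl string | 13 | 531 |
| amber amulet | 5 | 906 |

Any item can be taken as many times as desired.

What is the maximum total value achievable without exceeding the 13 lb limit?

10699

13×jade mask uses 13 of the 13 lb and totals 10699.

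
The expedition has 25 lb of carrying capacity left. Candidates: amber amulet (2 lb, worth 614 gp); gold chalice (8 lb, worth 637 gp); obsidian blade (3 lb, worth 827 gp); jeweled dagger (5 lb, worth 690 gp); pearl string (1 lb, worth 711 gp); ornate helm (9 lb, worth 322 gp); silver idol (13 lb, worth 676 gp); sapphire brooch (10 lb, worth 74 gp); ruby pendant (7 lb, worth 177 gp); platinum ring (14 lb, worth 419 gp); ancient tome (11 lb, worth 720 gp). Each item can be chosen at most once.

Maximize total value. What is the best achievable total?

3562

Greedy by ratio would take amber amulet + gold chalice + obsidian blade + jeweled dagger + pearl string: 19 lb used, total 3479.
The 8 lb tied up in gold chalice is better spent on ancient tome — total rises to 3562 (22 lb).
Every other selection either busts 25 lb or fails to beat 3562.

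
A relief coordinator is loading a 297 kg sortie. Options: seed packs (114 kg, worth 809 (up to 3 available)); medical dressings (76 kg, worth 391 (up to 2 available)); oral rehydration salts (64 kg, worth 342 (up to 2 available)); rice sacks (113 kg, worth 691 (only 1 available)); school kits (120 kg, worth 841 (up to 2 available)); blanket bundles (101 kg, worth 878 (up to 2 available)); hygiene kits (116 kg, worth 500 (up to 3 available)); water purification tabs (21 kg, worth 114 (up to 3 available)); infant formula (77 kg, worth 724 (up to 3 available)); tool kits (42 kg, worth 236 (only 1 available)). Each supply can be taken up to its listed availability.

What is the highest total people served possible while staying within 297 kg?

By people served per kg: infant formula 9.40, blanket bundles 8.69, seed packs 7.10 lead.
Taking the top-ratio supplies first gives water purification tabs + 3×infant formula + tool kits for 2522 (294 kg).
The 98 kg tied up in water purification tabs and infant formula is better spent on blanket bundles — total rises to 2562 (297 kg).

2562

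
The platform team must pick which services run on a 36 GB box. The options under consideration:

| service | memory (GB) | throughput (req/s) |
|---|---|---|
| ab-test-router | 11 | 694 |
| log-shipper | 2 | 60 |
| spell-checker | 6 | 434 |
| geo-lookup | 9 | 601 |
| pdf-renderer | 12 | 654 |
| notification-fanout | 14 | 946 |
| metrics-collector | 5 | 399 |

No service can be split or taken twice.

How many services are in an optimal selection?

4

The maximum throughput within 36 GB is 2473.
One optimal bundle: ab-test-router + spell-checker + notification-fanout + metrics-collector (36 GB).
All optima have 4 services.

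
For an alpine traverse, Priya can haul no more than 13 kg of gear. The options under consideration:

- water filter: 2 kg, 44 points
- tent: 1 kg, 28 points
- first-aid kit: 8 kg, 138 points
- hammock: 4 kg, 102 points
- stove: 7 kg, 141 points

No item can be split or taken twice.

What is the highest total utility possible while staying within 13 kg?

287

By utility per kg: tent 28.00, hammock 25.50, water filter 22.00 lead.
Taking the top-ratio items first gives water filter + tent + hammock for 174 (7 kg).
Replace tent with stove: the trade gains 113 net, giving 287 at 13 kg.
The closest alternative, tent + hammock + stove, reaches only 271.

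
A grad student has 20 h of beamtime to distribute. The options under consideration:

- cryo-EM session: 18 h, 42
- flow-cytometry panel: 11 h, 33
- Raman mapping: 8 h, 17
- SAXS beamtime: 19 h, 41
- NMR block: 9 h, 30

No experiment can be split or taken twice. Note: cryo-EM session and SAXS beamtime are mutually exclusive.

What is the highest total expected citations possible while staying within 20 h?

Taking flow-cytometry panel + NMR block: 20 h used, 63 in expected citations.
Every other selection either busts 20 h or breaks a pairing rule or fails to beat 63.

63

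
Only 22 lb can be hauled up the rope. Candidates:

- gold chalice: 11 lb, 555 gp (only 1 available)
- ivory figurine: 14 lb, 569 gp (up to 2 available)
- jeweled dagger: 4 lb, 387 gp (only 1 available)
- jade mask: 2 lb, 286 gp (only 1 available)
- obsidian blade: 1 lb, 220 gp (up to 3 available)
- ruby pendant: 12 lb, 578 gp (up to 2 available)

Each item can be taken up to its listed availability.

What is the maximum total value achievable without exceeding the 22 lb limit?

1911

Density check — obsidian blade 220.00, jade mask 143.00, jeweled dagger 96.75 are the best per lb.
Filling by ratio: gold chalice + jeweled dagger + jade mask + 3×obsidian blade for 1888, with 2 lb left unused.
The 11 lb tied up in gold chalice is better spent on ruby pendant — total rises to 1911 (21 lb).
Nothing else within 22 lb beats 1911.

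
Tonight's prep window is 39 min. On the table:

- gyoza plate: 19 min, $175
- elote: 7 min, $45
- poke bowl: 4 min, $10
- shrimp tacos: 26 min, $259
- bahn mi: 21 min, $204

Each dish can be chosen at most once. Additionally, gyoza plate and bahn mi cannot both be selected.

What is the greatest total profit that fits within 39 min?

Best packing: elote + poke bowl + shrimp tacos — 37 min, 314 total.
Runner-up elote + shrimp tacos tops out at 304.

314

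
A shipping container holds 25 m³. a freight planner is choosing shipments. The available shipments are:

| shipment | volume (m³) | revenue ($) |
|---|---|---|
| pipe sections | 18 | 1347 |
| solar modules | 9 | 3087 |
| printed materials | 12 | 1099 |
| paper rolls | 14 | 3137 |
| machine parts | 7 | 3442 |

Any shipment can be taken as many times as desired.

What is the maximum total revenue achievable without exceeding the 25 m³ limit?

10326

Best packing: 3×machine parts — 21 m³, 10326 total.
No other feasible combination exceeds 10326.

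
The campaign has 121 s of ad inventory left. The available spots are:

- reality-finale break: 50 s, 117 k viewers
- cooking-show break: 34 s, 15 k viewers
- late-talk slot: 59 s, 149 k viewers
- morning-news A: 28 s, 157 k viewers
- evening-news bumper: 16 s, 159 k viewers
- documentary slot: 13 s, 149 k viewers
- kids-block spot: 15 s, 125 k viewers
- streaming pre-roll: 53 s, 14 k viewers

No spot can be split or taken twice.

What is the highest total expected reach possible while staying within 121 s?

614

Taking the top-ratio spots first gives cooking-show break + morning-news A + evening-news bumper + documentary slot + kids-block spot for 605 (106 s).
The 49 s tied up in cooking-show break and kids-block spot is better spent on late-talk slot — total rises to 614 (116 s).
That's the maximum — no swap from here does better than 614.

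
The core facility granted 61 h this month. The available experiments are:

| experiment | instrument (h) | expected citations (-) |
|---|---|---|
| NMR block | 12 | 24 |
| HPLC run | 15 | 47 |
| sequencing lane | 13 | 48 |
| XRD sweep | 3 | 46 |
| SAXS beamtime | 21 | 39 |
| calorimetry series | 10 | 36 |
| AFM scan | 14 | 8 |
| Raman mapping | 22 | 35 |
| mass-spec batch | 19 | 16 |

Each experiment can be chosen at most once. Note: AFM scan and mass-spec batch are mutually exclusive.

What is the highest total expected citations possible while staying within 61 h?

201

Taking NMR block + HPLC run + sequencing lane + XRD sweep + calorimetry series: 53 h used, 201 in expected citations.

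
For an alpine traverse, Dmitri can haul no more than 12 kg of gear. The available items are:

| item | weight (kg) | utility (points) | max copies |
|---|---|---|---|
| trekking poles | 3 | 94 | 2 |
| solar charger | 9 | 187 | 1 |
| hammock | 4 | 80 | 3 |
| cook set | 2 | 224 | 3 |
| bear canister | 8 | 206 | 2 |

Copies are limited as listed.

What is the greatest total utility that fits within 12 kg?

Taking 2×trekking poles + 3×cook set: 12 kg used, 860 in utility.
That's the maximum — no swap from here does better than 860.

860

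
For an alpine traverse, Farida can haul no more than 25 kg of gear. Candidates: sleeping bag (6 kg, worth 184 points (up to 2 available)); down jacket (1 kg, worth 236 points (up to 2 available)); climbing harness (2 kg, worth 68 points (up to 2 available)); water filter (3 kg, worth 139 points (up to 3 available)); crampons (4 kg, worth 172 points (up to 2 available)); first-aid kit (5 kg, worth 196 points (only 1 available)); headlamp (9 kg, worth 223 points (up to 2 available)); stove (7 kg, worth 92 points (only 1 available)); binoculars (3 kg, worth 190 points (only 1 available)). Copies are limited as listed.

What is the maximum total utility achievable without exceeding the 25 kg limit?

Taking the top-ratio items first gives 2×down jacket + climbing harness + 3×water filter + 2×crampons + binoculars for 1491 (24 kg).
Replace crampons with first-aid kit: the trade gains 24 net, giving 1515 at 25 kg.
No other feasible combination exceeds 1515.

1515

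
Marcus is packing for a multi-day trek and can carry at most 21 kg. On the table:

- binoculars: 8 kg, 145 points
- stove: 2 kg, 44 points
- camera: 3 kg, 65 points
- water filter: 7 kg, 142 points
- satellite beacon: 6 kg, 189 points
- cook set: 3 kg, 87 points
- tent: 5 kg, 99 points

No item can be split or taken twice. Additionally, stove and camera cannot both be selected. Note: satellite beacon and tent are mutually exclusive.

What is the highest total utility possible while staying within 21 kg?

Density check — satellite beacon 31.50, cook set 29.00, stove 22.00, camera 21.67 are the best per kg.
Best packing: binoculars + camera + satellite beacon + cook set — 20 kg, 486 total.
The spare 1 kg is too small for any remaining item, and no feasible exchange beats 486.

486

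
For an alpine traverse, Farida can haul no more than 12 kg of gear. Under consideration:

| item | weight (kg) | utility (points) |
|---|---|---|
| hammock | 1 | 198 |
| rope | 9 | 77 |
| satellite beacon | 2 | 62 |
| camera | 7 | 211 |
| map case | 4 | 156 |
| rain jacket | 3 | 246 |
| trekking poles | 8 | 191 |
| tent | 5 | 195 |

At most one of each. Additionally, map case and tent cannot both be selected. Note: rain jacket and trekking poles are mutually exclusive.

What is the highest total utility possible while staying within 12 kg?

701

Ranking by ratio (utility/kg): hammock 198.00, rain jacket 82.00, map case 39.00.
Filling by ratio: hammock + satellite beacon + map case + rain jacket for 662, with 2 kg left unused.
Dropping map case frees 4 kg; slotting in tent (5 kg) lifts the total to 701 at 11 kg.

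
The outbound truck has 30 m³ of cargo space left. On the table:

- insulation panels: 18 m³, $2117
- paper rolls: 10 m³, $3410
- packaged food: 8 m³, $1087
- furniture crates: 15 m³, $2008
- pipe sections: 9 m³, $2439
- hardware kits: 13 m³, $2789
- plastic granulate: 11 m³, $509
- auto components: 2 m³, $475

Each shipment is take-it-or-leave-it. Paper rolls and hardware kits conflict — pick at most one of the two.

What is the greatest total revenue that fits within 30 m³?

7411

The ratio ordering already packs tightly: paper rolls + packaged food + pipe sections + auto components, 29 m³, 7411.
Next best is paper rolls + packaged food + pipe sections at 6936 (27 m³) — short by 475.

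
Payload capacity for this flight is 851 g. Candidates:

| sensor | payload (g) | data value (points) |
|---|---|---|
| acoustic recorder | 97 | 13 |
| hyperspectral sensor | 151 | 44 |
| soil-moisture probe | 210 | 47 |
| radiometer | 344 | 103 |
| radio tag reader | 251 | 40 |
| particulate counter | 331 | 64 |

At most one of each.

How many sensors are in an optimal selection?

The maximum data value within 851 g is 211.
One optimal bundle: hyperspectral sensor + radiometer + particulate counter (826 g).
Every optimal selection uses 3 sensors.

3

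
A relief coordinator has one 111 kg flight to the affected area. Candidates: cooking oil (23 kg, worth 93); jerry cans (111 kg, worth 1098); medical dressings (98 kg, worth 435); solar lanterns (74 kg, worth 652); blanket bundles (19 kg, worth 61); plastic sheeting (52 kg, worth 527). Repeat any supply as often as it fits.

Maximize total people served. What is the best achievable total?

By people served per kg: plastic sheeting 10.13, jerry cans 9.89, solar lanterns 8.81, medical dressings 4.44 lead.
Filling by ratio: 2×plastic sheeting for 1054, with 7 kg left unused.
Replace 2×plastic sheeting with jerry cans: the trade gains 44 net, giving 1098 at 111 kg.

1098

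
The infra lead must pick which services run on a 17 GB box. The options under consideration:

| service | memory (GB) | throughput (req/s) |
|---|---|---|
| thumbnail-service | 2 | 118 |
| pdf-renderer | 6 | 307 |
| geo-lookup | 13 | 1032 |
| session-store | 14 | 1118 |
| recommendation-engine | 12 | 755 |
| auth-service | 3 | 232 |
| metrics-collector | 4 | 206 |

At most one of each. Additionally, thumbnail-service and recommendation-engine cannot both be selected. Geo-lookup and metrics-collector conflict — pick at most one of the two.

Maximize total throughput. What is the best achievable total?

1350

Taking session-store + auth-service: 17 GB used, 1350 in throughput.
No other feasible combination exceeds 1350.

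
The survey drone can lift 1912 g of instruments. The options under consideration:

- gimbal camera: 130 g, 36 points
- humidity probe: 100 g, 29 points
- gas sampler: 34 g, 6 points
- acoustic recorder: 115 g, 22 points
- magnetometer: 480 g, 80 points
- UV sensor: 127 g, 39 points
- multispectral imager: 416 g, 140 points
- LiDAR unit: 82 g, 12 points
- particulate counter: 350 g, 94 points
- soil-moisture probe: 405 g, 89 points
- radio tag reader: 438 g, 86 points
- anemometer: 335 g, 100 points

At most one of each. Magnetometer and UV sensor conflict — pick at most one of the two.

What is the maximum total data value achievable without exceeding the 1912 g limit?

533

Best packing: gimbal camera + humidity probe + gas sampler + UV sensor + multispectral imager + particulate counter + soil-moisture probe + anemometer — 1897 g, 533 total.
The closest alternative, gimbal camera + humidity probe + UV sensor + multispectral imager + particulate counter + soil-moisture probe + anemometer, reaches only 527.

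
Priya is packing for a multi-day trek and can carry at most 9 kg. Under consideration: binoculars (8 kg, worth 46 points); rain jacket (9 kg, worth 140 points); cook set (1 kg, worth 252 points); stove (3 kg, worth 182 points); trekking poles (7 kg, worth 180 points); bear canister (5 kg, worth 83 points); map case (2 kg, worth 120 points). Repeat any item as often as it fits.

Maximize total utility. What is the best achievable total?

Best packing: 9×cook set — 9 kg, 2268 total.
No other feasible combination exceeds 2268.

2268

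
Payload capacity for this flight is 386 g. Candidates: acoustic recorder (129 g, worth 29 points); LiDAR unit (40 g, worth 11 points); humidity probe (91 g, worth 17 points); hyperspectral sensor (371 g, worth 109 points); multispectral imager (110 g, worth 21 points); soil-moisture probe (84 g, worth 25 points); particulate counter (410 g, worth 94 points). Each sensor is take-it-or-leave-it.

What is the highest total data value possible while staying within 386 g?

109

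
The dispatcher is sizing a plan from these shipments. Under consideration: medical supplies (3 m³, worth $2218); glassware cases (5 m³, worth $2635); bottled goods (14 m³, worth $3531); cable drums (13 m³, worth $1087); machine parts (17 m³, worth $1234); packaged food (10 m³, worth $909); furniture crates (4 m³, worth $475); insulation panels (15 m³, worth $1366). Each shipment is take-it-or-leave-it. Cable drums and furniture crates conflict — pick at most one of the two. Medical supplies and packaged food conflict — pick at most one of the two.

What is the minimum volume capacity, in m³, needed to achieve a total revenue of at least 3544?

8

Need the lightest bundle worth ≥ 3544.
medical supplies + glassware cases: 4853 revenue at 8 m³.
Any bundle with less than 8 m³ falls short of 3544.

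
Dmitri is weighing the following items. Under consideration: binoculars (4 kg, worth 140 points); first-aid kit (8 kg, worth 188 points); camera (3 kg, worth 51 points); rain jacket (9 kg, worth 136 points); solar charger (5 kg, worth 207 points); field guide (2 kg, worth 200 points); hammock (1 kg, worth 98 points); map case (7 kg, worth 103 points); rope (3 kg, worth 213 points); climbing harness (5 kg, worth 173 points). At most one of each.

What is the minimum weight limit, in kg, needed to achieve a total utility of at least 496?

Minimise kg subject to total utility ≥ 496.
Taking field guide + hammock + rope gives 511 (≥ 496) for 6 kg.
Below 6 kg the best achievable stays under 496.

6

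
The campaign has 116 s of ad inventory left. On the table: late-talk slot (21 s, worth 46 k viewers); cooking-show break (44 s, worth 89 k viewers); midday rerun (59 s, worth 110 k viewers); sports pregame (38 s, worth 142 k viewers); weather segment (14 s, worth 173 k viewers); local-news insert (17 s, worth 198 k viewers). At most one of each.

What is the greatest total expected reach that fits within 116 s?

602

Filling by ratio: late-talk slot + sports pregame + weather segment + local-news insert for 559, with 26 s left unused.
The 21 s tied up in late-talk slot is better spent on cooking-show break — total rises to 602 (113 s).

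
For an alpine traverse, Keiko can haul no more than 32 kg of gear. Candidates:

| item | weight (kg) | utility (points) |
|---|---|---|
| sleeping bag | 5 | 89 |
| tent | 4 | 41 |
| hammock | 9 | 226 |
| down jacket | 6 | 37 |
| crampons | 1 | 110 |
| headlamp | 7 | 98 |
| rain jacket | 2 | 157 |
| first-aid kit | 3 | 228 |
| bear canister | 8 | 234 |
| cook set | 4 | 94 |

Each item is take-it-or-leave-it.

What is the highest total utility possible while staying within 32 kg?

1138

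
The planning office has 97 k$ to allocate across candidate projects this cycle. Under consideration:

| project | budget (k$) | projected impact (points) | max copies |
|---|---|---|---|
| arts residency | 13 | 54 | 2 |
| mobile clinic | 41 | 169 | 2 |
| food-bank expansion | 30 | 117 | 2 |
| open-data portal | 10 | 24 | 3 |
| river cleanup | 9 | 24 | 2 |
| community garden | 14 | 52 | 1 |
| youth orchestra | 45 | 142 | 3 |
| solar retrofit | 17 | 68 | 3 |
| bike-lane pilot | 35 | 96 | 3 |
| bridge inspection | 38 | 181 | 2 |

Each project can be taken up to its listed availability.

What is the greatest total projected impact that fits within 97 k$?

430

By projected impact per k$: bridge inspection 4.76, arts residency 4.15, mobile clinic 4.12 lead.
Taking the top-ratio projects first gives arts residency + 2×bridge inspection for 416 (89 k$).
Dropping arts residency frees 13 k$; slotting in solar retrofit (17 k$) lifts the total to 430 at 93 k$.
No other feasible combination exceeds 430.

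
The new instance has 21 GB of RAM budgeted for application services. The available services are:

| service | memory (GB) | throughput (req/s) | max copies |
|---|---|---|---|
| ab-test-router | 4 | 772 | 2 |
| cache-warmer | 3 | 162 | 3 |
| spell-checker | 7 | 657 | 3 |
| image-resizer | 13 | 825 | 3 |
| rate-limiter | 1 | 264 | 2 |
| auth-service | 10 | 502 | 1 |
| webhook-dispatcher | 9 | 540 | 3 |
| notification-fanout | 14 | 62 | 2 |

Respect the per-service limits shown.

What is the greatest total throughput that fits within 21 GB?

By throughput per GB: rate-limiter 264.00, ab-test-router 193.00, spell-checker 93.86, image-resizer 63.46 lead.
Taking 2×ab-test-router + cache-warmer + spell-checker + 2×rate-limiter: 20 GB used, 2891 in throughput.
The spare 1 GB is too small for any remaining service, and no exchange beats 2891.

2891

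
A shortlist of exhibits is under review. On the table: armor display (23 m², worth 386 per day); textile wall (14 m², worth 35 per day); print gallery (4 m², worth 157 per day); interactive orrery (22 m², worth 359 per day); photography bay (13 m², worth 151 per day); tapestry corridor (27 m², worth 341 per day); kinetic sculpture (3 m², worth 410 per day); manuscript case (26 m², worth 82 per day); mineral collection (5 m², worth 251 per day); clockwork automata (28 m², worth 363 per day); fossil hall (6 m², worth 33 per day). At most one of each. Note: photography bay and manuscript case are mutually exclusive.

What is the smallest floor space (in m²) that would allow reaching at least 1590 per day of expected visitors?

Minimise m² subject to total expected visitors ≥ 1590.
Taking armor display + print gallery + interactive orrery + kinetic sculpture + mineral collection + fossil hall gives 1596 (≥ 1590) for 63 m².
Below 63 m² the best achievable stays under 1590.

63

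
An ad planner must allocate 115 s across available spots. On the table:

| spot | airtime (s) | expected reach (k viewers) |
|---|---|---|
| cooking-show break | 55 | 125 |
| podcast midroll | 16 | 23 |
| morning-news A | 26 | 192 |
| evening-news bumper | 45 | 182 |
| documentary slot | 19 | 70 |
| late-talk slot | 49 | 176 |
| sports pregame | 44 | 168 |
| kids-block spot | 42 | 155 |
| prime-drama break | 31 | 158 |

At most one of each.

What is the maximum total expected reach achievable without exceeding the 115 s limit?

542

The ratio heuristic lands on morning-news A + evening-news bumper + prime-drama break (532) but leaves 13 s idle.
Dropping prime-drama break frees 31 s; slotting in sports pregame (44 s) lifts the total to 542 at 115 s.
Every other selection either busts 115 s or fails to beat 542.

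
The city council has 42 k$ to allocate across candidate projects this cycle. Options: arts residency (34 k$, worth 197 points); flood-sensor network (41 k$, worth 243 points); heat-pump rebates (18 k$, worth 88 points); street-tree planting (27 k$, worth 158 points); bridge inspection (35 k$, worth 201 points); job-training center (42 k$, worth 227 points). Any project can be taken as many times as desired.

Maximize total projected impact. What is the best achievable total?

243

Best packing: flood-sensor network — 41 k$, 243 total.
Every other selection either busts 42 k$ or fails to beat 243.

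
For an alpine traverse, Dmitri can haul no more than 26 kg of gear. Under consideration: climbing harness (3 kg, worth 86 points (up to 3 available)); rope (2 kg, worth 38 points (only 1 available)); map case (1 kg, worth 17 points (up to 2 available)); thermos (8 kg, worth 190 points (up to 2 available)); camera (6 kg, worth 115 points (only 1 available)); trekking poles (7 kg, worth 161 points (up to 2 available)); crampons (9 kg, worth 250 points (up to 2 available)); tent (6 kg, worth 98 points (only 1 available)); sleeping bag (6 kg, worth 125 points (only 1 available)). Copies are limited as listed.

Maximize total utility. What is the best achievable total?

710

Greedy by ratio would take 3×climbing harness + thermos + crampons: 26 kg used, total 698.
Replace climbing harness and thermos with rope + crampons: the trade gains 12 net, giving 710 at 26 kg.
Every other selection either busts 26 kg or exceeds an availability limit or fails to beat 710.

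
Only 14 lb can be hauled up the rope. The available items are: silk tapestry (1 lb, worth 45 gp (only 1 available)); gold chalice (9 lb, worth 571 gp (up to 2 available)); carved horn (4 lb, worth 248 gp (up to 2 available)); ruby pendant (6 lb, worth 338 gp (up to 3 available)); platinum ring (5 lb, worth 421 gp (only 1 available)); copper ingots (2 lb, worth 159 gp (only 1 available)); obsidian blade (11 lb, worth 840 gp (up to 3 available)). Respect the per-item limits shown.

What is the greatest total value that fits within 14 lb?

1044

Density check — platinum ring 84.20, copper ingots 79.50, obsidian blade 76.36, gold chalice 63.44 are the best per lb.
Taking the top-ratio items first gives silk tapestry + carved horn + platinum ring + copper ingots for 873 (12 lb).
Replace carved horn and platinum ring with obsidian blade: the trade gains 171 net, giving 1044 at 14 lb.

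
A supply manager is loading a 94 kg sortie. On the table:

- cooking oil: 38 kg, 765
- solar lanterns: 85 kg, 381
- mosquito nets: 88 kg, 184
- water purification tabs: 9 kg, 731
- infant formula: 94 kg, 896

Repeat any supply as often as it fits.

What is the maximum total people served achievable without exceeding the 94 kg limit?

7310

Taking 10×water purification tabs: 90 kg used, 7310 in people served.
That's the maximum — no swap from here does better than 7310.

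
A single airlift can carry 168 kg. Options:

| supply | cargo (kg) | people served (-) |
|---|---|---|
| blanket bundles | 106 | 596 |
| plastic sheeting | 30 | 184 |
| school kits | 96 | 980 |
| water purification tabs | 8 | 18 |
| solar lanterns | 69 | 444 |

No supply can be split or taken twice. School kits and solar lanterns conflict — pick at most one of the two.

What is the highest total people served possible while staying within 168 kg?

Best packing: plastic sheeting + school kits + water purification tabs — 134 kg, 1182 total.

1182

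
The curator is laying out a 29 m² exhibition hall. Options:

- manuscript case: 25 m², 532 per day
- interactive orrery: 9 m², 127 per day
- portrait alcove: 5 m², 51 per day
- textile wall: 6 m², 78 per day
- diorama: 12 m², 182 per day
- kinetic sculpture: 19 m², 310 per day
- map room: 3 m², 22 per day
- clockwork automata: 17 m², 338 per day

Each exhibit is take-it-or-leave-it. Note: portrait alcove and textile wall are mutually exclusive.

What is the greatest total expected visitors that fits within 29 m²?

554

Best packing: manuscript case + map room — 28 m², 554 total.
Nothing else feasible within 29 m² beats 554.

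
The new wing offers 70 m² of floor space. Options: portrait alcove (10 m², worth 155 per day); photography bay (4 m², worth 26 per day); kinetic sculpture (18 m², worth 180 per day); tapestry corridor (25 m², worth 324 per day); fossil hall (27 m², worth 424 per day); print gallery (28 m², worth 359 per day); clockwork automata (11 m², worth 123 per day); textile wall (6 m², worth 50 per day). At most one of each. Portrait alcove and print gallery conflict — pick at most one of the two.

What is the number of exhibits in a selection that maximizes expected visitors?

The maximum expected visitors within 70 m² is 953.
portrait alcove + tapestry corridor + fossil hall + textile wall hits 953 at 68 m².
All optima have 4 exhibits.

4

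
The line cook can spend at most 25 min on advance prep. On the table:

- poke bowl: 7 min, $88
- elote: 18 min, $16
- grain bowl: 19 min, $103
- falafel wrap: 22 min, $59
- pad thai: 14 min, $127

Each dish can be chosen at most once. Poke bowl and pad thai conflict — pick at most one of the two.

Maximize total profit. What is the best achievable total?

Ranking by ratio (profit/min): poke bowl 12.57, pad thai 9.07, grain bowl 5.42, falafel wrap 2.68.
Best packing: pad thai — 14 min, 127 total.
Next best is poke bowl + elote at 104 (25 min) — short by 23.

127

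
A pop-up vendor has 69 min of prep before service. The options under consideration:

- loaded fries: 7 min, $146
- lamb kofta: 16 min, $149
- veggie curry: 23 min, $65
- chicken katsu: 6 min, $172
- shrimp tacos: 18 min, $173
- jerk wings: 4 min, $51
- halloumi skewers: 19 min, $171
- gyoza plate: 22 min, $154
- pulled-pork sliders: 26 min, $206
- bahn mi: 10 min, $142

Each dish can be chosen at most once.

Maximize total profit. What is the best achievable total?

Filling by ratio: loaded fries + lamb kofta + chicken katsu + shrimp tacos + jerk wings + bahn mi for 833, with 8 min left unused.
Dropping shrimp tacos frees 18 min; slotting in pulled-pork sliders (26 min) lifts the total to 866 at 69 min.

866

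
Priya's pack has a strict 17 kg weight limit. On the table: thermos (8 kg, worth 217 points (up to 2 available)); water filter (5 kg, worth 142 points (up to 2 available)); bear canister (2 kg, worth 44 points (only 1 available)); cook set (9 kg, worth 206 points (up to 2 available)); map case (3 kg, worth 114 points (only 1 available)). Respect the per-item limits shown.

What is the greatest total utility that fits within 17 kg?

Ranking by ratio (utility/kg): map case 38.00, water filter 28.40, thermos 27.12.
A density-first pass picks 2×water filter + bear canister + map case — 442 at 15 kg.
Replace water filter and bear canister with thermos: the trade gains 31 net, giving 473 at 16 kg.

473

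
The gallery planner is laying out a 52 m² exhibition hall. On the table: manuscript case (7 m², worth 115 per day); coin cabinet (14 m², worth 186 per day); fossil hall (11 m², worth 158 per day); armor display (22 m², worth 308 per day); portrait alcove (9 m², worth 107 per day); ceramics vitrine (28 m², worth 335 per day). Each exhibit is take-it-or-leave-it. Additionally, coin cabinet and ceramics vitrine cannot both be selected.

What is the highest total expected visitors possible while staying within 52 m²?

716

The ratio heuristic lands on manuscript case + fossil hall + armor display + portrait alcove (688) but leaves 3 m² idle.
The 11 m² tied up in fossil hall is better spent on coin cabinet — total rises to 716 (52 m²).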